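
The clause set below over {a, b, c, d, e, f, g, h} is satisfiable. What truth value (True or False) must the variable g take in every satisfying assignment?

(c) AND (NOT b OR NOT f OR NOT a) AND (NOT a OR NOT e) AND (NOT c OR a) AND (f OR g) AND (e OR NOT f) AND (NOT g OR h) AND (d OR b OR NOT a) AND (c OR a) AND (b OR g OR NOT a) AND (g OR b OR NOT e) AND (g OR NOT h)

Suppose g = false.
(c) alone gives c = true.
(a) alone gives a = true.
(NOT e) alone gives e = false.
(f) alone gives f = true.
Now (NOT f) is unsatisfied and unit — conflict.
So every satisfying assignment has g = True.

True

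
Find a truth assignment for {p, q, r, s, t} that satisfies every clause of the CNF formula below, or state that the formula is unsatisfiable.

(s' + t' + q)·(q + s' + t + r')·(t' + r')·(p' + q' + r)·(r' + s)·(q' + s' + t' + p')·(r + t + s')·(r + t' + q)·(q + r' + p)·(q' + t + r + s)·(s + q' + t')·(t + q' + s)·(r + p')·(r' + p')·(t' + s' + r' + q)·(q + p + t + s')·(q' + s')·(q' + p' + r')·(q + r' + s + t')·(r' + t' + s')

p=0, q=0, r=0, s=0, t=0

Branch on t: set t = 0.
Branch on r: set r = 0.
From the singleton clause (s'), s = 0.
From the singleton clause (q'), q = 0.
From the singleton clause (p'), p = 0.
All clauses are satisfied.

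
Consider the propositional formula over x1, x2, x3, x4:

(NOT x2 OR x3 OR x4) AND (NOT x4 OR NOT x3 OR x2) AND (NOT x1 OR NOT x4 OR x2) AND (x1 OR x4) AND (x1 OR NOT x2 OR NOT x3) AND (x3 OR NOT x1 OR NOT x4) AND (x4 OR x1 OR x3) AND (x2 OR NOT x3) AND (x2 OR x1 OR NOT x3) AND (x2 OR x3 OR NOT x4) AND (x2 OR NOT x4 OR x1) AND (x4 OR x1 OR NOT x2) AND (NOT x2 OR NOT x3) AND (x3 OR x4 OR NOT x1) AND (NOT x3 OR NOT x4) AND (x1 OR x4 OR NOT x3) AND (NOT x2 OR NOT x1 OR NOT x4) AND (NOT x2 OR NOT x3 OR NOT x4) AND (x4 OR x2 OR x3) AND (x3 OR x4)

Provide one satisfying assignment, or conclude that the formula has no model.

x1: false, x2: true, x3: false, x4: true

Suppose x1 = false.
From the singleton clause (x4), x4 = true.
From the singleton clause (x2), x2 = true.
From the singleton clause (NOT x3), x3 = false.
This assignment satisfies each clause.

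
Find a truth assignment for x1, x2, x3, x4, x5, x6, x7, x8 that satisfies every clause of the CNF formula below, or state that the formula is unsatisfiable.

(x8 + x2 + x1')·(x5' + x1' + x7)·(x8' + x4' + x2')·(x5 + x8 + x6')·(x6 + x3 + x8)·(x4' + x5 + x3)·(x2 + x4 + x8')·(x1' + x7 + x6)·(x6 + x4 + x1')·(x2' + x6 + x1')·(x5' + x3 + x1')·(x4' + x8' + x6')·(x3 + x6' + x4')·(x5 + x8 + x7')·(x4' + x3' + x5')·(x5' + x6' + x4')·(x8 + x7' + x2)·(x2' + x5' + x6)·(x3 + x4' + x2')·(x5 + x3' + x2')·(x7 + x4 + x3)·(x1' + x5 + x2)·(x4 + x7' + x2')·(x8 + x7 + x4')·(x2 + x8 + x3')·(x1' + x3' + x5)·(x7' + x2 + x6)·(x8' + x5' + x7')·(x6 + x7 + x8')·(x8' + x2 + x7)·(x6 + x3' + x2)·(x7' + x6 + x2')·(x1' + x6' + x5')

x1 ↦ 0,  x2 ↦ 1,  x3 ↦ 1,  x4 ↦ 0,  x5 ↦ 1,  x6 ↦ 1,  x7 ↦ 0,  x8 ↦ 0

Branch on x8: set x8 = 0.
Branch on x2: set x2 = 1.
Branch on x5: set x5 = 1.
The clause (x6) is unit, so x6 = 1.
The clause (x4') is unit, so x4 = 0.
The clause (x7') is unit, so x7 = 0.
The clause (x1') is unit, so x1 = 0.
The clause (x3) is unit, so x3 = 1.
Every clause now holds.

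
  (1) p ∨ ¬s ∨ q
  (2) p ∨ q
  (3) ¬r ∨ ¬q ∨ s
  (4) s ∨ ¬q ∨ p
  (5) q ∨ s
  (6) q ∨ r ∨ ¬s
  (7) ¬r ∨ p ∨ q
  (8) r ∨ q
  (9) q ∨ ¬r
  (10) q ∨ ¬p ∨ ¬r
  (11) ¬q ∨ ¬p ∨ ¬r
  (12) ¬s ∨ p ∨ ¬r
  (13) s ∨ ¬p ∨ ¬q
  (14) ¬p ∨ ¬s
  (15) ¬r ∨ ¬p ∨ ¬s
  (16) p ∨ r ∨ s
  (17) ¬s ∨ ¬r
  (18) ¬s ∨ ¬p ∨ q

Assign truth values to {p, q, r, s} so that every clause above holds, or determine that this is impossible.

p ↦ False, q ↦ True, r ↦ False, s ↦ True

Branch on p: set p = False.
(q) alone gives q = True.
(s) alone gives s = True.
(¬r) alone gives r = False.
This assignment satisfies each clause.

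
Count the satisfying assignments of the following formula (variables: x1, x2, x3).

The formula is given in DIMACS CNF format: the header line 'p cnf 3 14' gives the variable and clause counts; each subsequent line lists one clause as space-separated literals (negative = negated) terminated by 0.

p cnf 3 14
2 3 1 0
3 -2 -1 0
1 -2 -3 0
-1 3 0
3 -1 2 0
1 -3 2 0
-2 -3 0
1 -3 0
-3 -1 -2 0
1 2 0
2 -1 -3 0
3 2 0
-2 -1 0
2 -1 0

There are 2^3 = 8 truth assignments over (x1, x2, x3).
Check each against the 14 clauses (columns in the order x1, x2, x3):
  F F F  ✗ fails (x2 ∨ x3 ∨ x1)
  F F T  ✗ fails (x1 ∨ ¬x3 ∨ x2)
  F T F  ✓ satisfies all
  F T T  ✗ fails (x1 ∨ ¬x2 ∨ ¬x3)
  T F F  ✗ fails (¬x1 ∨ x3)
  T F T  ✗ fails (x2 ∨ ¬x1 ∨ ¬x3)
  T T F  ✗ fails (x3 ∨ ¬x2 ∨ ¬x1)
  T T T  ✗ fails (¬x2 ∨ ¬x3)
1 of the 8 rows is a model.

1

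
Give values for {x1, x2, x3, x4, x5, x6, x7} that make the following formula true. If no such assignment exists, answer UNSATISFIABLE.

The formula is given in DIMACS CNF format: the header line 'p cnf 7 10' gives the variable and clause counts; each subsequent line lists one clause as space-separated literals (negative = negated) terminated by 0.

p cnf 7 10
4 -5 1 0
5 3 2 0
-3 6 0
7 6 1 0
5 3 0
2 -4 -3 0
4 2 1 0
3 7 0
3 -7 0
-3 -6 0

UNSATISFIABLE

Suppose x3 = False.
Unit clause (x5) forces x5 = True.
Unit clause (x7) forces x7 = True.
But (¬x7) is also a unit clause — contradiction.
So x3 must be the other value — set x3 = True.
Unit clause (x6) forces x6 = True.
But (¬x6) is also a unit clause — contradiction.
Both values of x3 lead to a conflict.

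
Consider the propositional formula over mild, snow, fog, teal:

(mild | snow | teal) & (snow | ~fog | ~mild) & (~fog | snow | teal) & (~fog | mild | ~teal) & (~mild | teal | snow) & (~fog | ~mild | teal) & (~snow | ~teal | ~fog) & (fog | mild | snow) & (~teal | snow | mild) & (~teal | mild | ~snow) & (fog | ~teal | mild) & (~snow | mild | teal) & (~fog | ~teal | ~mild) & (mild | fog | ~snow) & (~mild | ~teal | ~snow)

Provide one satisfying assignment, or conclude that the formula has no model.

Suppose mild = 1.
Suppose snow = 0.
Unit clause (~fog) forces fog = 0.
Unit clause (teal) forces teal = 1.
This assignment satisfies each clause.

mild ↦ 1, snow ↦ 0, fog ↦ 0, teal ↦ 1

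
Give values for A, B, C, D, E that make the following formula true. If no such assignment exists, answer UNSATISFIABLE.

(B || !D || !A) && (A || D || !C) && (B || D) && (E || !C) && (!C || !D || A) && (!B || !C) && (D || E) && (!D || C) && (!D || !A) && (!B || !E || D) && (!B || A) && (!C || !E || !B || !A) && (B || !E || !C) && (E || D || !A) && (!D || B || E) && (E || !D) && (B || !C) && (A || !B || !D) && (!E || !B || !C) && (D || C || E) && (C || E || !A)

UNSATISFIABLE

Case B = true:
From the singleton clause (!C), C = false.
From the singleton clause (!D), D = false.
From the singleton clause (E), E = true.
Now (!E) is unsatisfied and unit — conflict.
That branch fails; take B = false instead.
From the singleton clause (D), D = true.
From the singleton clause (!A), A = false.
From the singleton clause (!C), C = false.
Now (C) is unsatisfied and unit — conflict.
Either choice for B ends in contradiction.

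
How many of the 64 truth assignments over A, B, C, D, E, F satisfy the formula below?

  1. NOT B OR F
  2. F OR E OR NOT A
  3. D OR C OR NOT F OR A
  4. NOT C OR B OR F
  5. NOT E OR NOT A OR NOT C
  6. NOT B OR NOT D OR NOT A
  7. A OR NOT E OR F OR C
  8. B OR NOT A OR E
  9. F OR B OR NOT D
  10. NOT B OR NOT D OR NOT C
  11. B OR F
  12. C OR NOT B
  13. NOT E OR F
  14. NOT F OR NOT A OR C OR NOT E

There are 2^6 = 64 truth assignments over (A, B, C, D, E, F).
Split on E. With E = true, the clauses containing E are satisfied and NOT E drops from the rest; 4 of the 2^5 = 32 assignments to the other variables satisfy what remains.
With E = false, by the same count on the reduced clause set, 5 assignments work.
(One model: A=F, B=F, C=F, D=T, E=F, F=T.)
Total: 4 + 5 = 9.

9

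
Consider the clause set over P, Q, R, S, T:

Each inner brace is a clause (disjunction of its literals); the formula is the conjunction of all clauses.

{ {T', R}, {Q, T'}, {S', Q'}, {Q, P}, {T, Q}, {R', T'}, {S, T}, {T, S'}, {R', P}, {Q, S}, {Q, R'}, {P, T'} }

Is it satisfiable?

Try T = 0.
From the singleton clause (Q), Q = 1.
From the singleton clause (S'), S = 0.
That conflicts with the unit clause (S).
So T must be the other value — set T = 1.
From the singleton clause (R), R = 1.
That conflicts with the unit clause (R').
Either choice for T ends in contradiction.
No assignment satisfies every clause.

No, unsatisfiable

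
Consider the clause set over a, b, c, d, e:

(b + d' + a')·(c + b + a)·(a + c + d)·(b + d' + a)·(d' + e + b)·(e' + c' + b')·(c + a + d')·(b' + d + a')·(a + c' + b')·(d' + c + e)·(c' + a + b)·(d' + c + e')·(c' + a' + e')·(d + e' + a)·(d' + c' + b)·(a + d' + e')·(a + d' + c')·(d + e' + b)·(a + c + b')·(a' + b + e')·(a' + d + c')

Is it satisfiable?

Satisfiable

Try b = 0.
Try d = 0.
The clause (e') is unit, so e = 0.
Try c = 0.
The clause (a) is unit, so a = 1.
All clauses are satisfied.
A satisfying assignment: a=1,  b=0,  c=0,  d=0,  e=0.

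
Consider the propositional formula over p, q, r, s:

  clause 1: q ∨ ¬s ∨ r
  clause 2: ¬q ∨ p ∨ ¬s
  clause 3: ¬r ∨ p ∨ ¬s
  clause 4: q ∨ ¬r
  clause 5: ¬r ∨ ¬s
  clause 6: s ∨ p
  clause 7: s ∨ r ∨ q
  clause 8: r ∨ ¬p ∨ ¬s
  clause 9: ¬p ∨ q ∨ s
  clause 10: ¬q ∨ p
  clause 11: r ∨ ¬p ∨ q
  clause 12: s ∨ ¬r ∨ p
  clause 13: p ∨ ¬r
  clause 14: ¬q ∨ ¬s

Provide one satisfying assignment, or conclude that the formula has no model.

Case q = True:
From the singleton clause (p), p = True.
From the singleton clause (¬s), s = False.
No clause remains; r is free.

p=True; q=True; r=True; s=False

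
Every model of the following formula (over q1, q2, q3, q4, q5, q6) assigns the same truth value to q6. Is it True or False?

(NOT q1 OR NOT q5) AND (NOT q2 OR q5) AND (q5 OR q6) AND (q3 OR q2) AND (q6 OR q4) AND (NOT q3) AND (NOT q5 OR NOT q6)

False

Suppose q6 = true.
(NOT q3) alone gives q3 = false.
(q2) alone gives q2 = true.
(q5) alone gives q5 = true.
Now (NOT q5) is unsatisfied and unit — conflict.
So every satisfying assignment has q6 = False.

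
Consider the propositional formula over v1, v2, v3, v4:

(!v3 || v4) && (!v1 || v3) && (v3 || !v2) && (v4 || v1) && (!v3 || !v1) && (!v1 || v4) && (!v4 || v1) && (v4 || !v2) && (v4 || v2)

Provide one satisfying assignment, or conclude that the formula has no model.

UNSATISFIABLE

Branch on v3: set v3 = false.
The clause (!v1) is unit, so v1 = false.
The clause (!v2) is unit, so v2 = false.
The clause (v4) is unit, so v4 = true.
But (!v4) is also a unit clause — contradiction.
That branch fails; take v3 = true instead.
The clause (v4) is unit, so v4 = true.
The clause (!v1) is unit, so v1 = false.
But (v1) is also a unit clause — contradiction.
Both values of v3 lead to a conflict.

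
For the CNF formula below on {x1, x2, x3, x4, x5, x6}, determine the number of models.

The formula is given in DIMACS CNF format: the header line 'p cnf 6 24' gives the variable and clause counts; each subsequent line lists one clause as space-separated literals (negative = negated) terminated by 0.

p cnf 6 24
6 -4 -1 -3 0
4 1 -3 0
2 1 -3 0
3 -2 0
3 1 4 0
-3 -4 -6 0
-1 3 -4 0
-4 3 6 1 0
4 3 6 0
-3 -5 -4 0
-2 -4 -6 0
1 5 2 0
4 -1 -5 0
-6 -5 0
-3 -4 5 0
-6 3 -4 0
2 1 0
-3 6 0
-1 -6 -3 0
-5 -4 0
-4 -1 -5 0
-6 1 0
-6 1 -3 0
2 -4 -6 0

1

There are 2^6 = 64 truth assignments over (x1, x2, x3, x4, x5, x6).
Split on x3. With x3 = True, the clauses containing x3 are satisfied and ¬x3 drops from the rest; 0 of the 2^5 = 32 assignments to the other variables satisfy what remains.
With x3 = False, by the same count on the reduced clause set, 1 assignment works.
Total: 0 + 1 = 1.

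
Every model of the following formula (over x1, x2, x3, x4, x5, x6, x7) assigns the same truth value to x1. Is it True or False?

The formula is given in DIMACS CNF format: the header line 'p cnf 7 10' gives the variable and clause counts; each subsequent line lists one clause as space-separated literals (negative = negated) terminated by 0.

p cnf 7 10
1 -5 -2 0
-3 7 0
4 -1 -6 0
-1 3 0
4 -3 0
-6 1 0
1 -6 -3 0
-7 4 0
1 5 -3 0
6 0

True

Suppose x1 = False.
(¬x6) alone gives x6 = False.
That conflicts with the unit clause (x6).
So every satisfying assignment has x1 = True.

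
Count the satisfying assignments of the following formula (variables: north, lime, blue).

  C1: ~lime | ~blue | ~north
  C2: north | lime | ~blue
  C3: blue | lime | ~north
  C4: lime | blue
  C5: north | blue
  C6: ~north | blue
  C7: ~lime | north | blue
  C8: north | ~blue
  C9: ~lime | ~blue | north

There are 2^3 = 8 truth assignments over (north, lime, blue).
Check each against the 9 clauses (columns in the order north, lime, blue):
  F F F  ✗ fails (lime | blue)
  F F T  ✗ fails (north | lime | ~blue)
  F T F  ✗ fails (north | blue)
  F T T  ✗ fails (north | ~blue)
  T F F  ✗ fails (blue | lime | ~north)
  T F T  ✓ satisfies all
  T T F  ✗ fails (~north | blue)
  T T T  ✗ fails (~lime | ~blue | ~north)
1 of the 8 rows is a model.

1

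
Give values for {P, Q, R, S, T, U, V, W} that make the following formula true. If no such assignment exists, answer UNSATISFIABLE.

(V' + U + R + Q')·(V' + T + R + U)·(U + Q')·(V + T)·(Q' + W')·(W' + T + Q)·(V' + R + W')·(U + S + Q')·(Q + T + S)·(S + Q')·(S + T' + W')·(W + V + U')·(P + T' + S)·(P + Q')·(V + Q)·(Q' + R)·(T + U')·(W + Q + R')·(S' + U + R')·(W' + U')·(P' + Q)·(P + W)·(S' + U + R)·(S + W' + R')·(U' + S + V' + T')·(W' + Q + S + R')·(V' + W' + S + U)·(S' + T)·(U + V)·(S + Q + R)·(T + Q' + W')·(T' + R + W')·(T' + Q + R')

Case U = 1:
From the singleton clause (T), T = 1.
From the singleton clause (W'), W = 0.
From the singleton clause (V), V = 1.
From the singleton clause (P), P = 1.
From the singleton clause (Q), Q = 1.
From the singleton clause (S), S = 1.
From the singleton clause (R), R = 1.
This assignment satisfies each clause.

P=1, Q=1, R=1, S=1, T=1, U=1, V=1, W=0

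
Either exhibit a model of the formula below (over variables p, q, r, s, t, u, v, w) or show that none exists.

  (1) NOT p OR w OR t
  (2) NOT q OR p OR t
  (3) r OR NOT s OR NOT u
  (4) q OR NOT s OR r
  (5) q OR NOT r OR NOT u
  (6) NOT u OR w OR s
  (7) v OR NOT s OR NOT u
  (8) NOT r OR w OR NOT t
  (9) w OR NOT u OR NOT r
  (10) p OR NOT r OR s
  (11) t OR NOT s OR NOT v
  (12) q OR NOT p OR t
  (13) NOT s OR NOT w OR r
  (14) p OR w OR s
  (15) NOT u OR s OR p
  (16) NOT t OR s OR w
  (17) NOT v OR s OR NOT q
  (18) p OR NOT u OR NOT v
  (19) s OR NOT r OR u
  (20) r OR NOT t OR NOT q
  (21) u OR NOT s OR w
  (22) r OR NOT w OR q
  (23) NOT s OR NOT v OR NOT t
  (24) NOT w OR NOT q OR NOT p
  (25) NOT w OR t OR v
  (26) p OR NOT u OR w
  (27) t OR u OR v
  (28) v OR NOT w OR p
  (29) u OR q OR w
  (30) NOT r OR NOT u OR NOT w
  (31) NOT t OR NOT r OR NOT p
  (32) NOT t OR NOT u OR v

Branch on p: set p = false.
Branch on q: set q = false.
Branch on s: set s = false.
From the singleton clause (NOT r), r = false.
From the singleton clause (w), w = true.
Now (NOT w) is unsatisfied and unit — conflict.
That branch fails; take s = true instead.
From the singleton clause (r), r = true.
From the singleton clause (NOT u), u = false.
From the singleton clause (w), w = true.
From the singleton clause (v), v = true.
From the singleton clause (t), t = true.
Now (NOT t) is unsatisfied and unit — conflict.
Both values of s lead to a conflict.
That branch fails; take q = true instead.
From the singleton clause (t), t = true.
From the singleton clause (r), r = true.
From the singleton clause (w), w = true.
From the singleton clause (s), s = true.
From the singleton clause (NOT v), v = false.
Now (v) is unsatisfied and unit — conflict.
Both values of q lead to a conflict.
That branch fails; take p = true instead.
Branch on w: set w = true.
From the singleton clause (NOT q), q = false.
From the singleton clause (t), t = true.
From the singleton clause (r), r = true.
Now (NOT r) is unsatisfied and unit — conflict.
That branch fails; take w = false instead.
From the singleton clause (t), t = true.
From the singleton clause (NOT r), r = false.
From the singleton clause (s), s = true.
From the singleton clause (NOT u), u = false.
Now (u) is unsatisfied and unit — conflict.
Both values of w lead to a conflict.
Both values of p lead to a conflict.

UNSATISFIABLE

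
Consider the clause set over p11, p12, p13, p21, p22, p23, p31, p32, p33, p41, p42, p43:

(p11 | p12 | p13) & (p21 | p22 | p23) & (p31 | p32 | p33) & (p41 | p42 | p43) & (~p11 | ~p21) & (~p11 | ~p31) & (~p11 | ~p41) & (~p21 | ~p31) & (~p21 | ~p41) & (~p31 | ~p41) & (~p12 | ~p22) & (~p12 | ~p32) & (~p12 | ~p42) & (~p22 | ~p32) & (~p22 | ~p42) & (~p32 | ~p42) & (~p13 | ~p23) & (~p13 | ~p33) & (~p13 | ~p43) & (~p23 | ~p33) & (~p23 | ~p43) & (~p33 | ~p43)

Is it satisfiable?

Try p11 = 0.
Try p12 = 1.
(~p22) alone gives p22 = 0.
(~p32) alone gives p32 = 0.
(~p42) alone gives p42 = 0.
Try p21 = 1.
(~p31) alone gives p31 = 0.
(p33) alone gives p33 = 1.
(~p41) alone gives p41 = 0.
(p43) alone gives p43 = 1.
Now (~p43) is unsatisfied and unit — conflict.
So p21 must be the other value — set p21 = 0.
(p23) alone gives p23 = 1.
(~p13) alone gives p13 = 0.
(~p33) alone gives p33 = 0.
(p31) alone gives p31 = 1.
(~p41) alone gives p41 = 0.
(p43) alone gives p43 = 1.
Now (~p43) is unsatisfied and unit — conflict.
Both values of p21 lead to a conflict.
So p12 must be the other value — set p12 = 0.
(p13) alone gives p13 = 1.
(~p23) alone gives p23 = 0.
(~p33) alone gives p33 = 0.
(~p43) alone gives p43 = 0.
Try p21 = 1.
(~p31) alone gives p31 = 0.
(p32) alone gives p32 = 1.
(~p41) alone gives p41 = 0.
(p42) alone gives p42 = 1.
Now (~p42) is unsatisfied and unit — conflict.
So p21 must be the other value — set p21 = 0.
(p22) alone gives p22 = 1.
(~p32) alone gives p32 = 0.
(p31) alone gives p31 = 1.
(~p41) alone gives p41 = 0.
(p42) alone gives p42 = 1.
Now (~p42) is unsatisfied and unit — conflict.
Both values of p21 lead to a conflict.
Both values of p12 lead to a conflict.
So p11 must be the other value — set p11 = 1.
(~p21) alone gives p21 = 0.
(~p31) alone gives p31 = 0.
(~p41) alone gives p41 = 0.
Try p22 = 1.
(~p12) alone gives p12 = 0.
(~p32) alone gives p32 = 0.
(p33) alone gives p33 = 1.
(~p42) alone gives p42 = 0.
(p43) alone gives p43 = 1.
Now (~p43) is unsatisfied and unit — conflict.
So p22 must be the other value — set p22 = 0.
(p23) alone gives p23 = 1.
(~p13) alone gives p13 = 0.
(~p33) alone gives p33 = 0.
(p32) alone gives p32 = 1.
(~p12) alone gives p12 = 0.
(~p42) alone gives p42 = 0.
(p43) alone gives p43 = 1.
Now (~p43) is unsatisfied and unit — conflict.
Both values of p22 lead to a conflict.
Both values of p11 lead to a conflict.
No assignment satisfies every clause.

Unsatisfiable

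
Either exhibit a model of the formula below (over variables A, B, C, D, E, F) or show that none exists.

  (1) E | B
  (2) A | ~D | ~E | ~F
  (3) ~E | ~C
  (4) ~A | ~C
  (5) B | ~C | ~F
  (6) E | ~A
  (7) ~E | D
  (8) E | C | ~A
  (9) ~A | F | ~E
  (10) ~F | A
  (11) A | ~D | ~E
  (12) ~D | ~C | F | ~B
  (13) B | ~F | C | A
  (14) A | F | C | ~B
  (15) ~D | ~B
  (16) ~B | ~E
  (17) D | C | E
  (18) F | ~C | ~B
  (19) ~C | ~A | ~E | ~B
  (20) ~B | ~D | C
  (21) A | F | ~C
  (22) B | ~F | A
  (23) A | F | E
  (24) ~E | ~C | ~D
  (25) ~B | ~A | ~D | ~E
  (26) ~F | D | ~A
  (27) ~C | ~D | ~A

Case E = 1:
The clause (~C) is unit, so C = 0.
The clause (D) is unit, so D = 1.
The clause (A) is unit, so A = 1.
The clause (F) is unit, so F = 1.
The clause (~B) is unit, so B = 0.
Every clause now holds.

A ↦ 1, B ↦ 0, C ↦ 0, D ↦ 1, E ↦ 1, F ↦ 1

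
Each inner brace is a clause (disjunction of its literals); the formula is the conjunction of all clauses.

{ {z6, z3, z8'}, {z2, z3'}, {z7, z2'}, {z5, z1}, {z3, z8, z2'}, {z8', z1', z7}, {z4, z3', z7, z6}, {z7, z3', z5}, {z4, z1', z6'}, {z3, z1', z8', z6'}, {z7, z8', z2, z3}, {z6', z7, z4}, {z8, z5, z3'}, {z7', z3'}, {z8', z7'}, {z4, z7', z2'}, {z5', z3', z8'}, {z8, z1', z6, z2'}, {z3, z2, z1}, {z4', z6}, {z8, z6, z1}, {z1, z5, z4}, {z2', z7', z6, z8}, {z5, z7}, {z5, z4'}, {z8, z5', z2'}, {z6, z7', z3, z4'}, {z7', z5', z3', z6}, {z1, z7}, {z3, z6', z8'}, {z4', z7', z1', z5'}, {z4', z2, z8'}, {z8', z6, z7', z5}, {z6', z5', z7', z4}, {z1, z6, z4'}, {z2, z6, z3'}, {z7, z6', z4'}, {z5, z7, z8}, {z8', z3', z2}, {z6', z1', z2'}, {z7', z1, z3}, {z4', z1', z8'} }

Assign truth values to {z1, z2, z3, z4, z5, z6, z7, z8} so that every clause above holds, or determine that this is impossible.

z1: 1, z2: 0, z3: 0, z4: 0, z5: 0, z6: 0, z7: 1, z8: 0

Case z2 = 0:
From the singleton clause (z3'), z3 = 0.
From the singleton clause (z1), z1 = 1.
Case z6 = 0:
From the singleton clause (z8'), z8 = 0.
From the singleton clause (z4'), z4 = 0.
Case z5 = 0:
From the singleton clause (z7), z7 = 1.
Every clause now holds.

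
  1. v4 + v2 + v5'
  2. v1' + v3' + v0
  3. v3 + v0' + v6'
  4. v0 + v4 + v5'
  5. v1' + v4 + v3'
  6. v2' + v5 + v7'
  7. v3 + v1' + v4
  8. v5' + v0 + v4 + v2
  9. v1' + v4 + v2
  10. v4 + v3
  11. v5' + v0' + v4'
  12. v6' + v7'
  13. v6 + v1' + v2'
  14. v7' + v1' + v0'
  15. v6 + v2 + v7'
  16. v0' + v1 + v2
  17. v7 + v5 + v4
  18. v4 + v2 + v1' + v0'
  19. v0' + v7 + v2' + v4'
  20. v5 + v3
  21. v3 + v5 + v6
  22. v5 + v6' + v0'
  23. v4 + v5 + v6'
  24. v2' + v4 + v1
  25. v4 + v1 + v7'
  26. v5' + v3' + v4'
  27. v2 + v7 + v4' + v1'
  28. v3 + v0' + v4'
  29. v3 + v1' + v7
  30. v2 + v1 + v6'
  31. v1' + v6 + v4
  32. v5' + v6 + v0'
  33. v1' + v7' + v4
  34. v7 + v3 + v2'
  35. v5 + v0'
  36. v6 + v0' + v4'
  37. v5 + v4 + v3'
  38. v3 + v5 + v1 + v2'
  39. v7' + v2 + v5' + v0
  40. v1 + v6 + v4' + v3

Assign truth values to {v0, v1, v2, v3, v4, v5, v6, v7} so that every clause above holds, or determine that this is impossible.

v0 ↦ 0, v1 ↦ 0, v2 ↦ 1, v3 ↦ 1, v4 ↦ 1, v5 ↦ 0, v6 ↦ 0, v7 ↦ 0

Case v4 = 1:
Case v5 = 0:
Unit clause (v3) forces v3 = 1.
Unit clause (v0') forces v0 = 0.
Unit clause (v1') forces v1 = 0.
Case v2 = 1:
Unit clause (v7') forces v7 = 0.
No clause remains; v6 is free.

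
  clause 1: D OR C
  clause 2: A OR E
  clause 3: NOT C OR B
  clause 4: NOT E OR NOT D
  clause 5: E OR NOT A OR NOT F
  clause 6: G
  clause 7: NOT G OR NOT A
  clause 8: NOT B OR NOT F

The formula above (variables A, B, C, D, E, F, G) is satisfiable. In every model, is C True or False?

True

Suppose C = false.
From the singleton clause (D), D = true.
From the singleton clause (NOT E), E = false.
From the singleton clause (A), A = true.
From the singleton clause (NOT F), F = false.
From the singleton clause (G), G = true.
That conflicts with the unit clause (NOT G).
So every satisfying assignment has C = True.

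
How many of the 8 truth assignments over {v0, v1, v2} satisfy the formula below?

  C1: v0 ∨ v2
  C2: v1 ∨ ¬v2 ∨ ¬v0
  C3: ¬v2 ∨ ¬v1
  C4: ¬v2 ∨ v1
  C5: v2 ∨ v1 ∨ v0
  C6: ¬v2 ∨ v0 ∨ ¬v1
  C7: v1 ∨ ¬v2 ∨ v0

2

There are 2^3 = 8 truth assignments over (v0, v1, v2).
Check each against the 7 clauses (columns in the order v0, v1, v2):
  F F F  ✗ fails (v0 ∨ v2)
  F F T  ✗ fails (¬v2 ∨ v1)
  F T F  ✗ fails (v0 ∨ v2)
  F T T  ✗ fails (¬v2 ∨ ¬v1)
  T F F  ✓ satisfies all
  T F T  ✗ fails (v1 ∨ ¬v2 ∨ ¬v0)
  T T F  ✓ satisfies all
  T T T  ✗ fails (¬v2 ∨ ¬v1)
2 of the 8 rows are models.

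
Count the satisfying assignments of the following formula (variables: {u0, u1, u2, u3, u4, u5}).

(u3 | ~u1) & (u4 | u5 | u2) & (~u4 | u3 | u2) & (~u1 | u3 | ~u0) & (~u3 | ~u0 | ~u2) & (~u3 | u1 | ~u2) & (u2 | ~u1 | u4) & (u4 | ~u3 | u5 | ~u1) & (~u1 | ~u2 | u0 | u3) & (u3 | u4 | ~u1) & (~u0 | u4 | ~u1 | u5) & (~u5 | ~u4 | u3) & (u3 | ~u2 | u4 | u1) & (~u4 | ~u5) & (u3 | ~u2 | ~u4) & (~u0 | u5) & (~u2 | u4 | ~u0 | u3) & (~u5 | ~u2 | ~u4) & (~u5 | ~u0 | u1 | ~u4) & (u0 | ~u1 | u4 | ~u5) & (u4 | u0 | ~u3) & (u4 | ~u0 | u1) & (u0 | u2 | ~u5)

There are 2^6 = 64 truth assignments over (u0, u1, u2, u3, u4, u5).
Split on u2. With u2 = 1, the clauses containing u2 are satisfied and ~u2 drops from the rest; 1 of the 2^5 = 32 assignments to the other variables satisfy what remains.
With u2 = 0, by the same count on the reduced clause set, 2 assignments work.
(One model: u0=F, u1=F, u2=F, u3=T, u4=T, u5=F.)
Total: 1 + 2 = 3.

3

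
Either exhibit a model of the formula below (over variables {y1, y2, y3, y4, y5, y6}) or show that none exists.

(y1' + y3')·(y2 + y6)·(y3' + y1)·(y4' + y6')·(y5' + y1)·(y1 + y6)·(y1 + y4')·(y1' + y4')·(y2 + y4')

Try y1 = 1.
From the singleton clause (y3'), y3 = 0.
From the singleton clause (y4'), y4 = 0.
Try y2 = 0.
From the singleton clause (y6), y6 = 1.
Every clause is now satisfied; y5 is unconstrained.

y1: 1,  y2: 0,  y3: 0,  y4: 0,  y5: 1,  y6: 1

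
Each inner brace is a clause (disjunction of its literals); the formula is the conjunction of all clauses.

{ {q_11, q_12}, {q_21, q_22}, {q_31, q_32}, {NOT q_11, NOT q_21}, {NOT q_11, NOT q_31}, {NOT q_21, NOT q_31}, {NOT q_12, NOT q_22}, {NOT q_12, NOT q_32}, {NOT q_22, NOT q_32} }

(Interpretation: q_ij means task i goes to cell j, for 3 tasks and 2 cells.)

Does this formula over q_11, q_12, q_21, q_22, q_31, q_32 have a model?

Case q_11 = true:
From the singleton clause (NOT q_21), q_21 = false.
From the singleton clause (q_22), q_22 = true.
From the singleton clause (NOT q_31), q_31 = false.
From the singleton clause (q_32), q_32 = true.
But (NOT q_32) is also a unit clause — contradiction.
That branch fails; take q_11 = false instead.
From the singleton clause (q_12), q_12 = true.
From the singleton clause (NOT q_22), q_22 = false.
From the singleton clause (q_21), q_21 = true.
From the singleton clause (NOT q_31), q_31 = false.
From the singleton clause (q_32), q_32 = true.
But (NOT q_32) is also a unit clause — contradiction.
Both values of q_11 lead to a conflict.
No assignment satisfies every clause.

No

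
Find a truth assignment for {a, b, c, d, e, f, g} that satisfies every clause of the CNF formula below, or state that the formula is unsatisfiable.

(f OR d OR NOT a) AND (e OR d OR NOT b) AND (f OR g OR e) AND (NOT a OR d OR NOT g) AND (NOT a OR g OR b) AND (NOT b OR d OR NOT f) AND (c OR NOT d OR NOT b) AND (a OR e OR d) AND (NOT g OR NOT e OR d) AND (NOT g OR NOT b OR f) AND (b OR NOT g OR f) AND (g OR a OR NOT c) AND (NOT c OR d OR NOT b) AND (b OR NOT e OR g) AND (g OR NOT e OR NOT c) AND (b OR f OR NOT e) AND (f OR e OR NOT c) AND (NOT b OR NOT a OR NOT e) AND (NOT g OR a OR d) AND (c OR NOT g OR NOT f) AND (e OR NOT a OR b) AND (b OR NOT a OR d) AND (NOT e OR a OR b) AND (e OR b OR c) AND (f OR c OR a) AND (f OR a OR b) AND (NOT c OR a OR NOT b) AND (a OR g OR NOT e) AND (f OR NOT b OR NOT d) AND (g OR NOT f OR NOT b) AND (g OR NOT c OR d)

a ↦ true; b ↦ false; c ↦ true; d ↦ true; e ↦ true; f ↦ true; g ↦ true

Suppose f = true.
Suppose b = false.
Suppose a = true.
From the singleton clause (g), g = true.
From the singleton clause (d), d = true.
From the singleton clause (c), c = true.
From the singleton clause (e), e = true.
Every clause now holds.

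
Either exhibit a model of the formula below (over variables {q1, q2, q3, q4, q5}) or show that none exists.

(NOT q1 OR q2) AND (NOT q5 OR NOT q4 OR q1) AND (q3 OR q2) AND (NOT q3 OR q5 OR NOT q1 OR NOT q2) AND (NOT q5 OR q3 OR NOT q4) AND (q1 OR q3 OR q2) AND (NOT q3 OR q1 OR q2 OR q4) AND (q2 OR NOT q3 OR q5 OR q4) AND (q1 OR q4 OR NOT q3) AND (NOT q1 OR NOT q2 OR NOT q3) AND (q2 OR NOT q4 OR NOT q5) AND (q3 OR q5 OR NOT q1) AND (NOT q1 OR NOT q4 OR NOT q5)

Try q1 = false.
Try q5 = false.
Try q3 = true.
The clause (q4) is unit, so q4 = true.
All clauses hold; q2 can take either value.

q1: false; q2: false; q3: true; q4: true; q5: false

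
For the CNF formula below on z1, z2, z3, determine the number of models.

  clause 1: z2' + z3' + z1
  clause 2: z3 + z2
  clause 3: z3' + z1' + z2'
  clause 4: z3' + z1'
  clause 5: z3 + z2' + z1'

2

There are 2^3 = 8 truth assignments over (z1, z2, z3).
Check each against the 5 clauses (columns in the order z1, z2, z3):
  F F F  ✗ fails (z3 + z2)
  F F T  ✓ satisfies all
  F T F  ✓ satisfies all
  F T T  ✗ fails (z2' + z3' + z1)
  T F F  ✗ fails (z3 + z2)
  T F T  ✗ fails (z3' + z1')
  T T F  ✗ fails (z3 + z2' + z1')
  T T T  ✗ fails (z3' + z1' + z2')
2 of the 8 rows are models.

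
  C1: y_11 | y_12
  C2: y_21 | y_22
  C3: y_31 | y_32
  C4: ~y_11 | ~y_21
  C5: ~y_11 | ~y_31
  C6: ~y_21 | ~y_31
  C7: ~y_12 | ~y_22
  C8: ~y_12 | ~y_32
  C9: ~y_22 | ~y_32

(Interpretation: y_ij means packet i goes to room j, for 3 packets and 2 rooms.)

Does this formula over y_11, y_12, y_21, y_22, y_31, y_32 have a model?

Suppose y_11 = 1.
Unit clause (~y_21) forces y_21 = 0.
Unit clause (y_22) forces y_22 = 1.
Unit clause (~y_31) forces y_31 = 0.
Unit clause (y_32) forces y_32 = 1.
Now (~y_32) is unsatisfied and unit — conflict.
Backtrack on y_11: now try y_11 = 0.
Unit clause (y_12) forces y_12 = 1.
Unit clause (~y_22) forces y_22 = 0.
Unit clause (y_21) forces y_21 = 1.
Unit clause (~y_31) forces y_31 = 0.
Unit clause (y_32) forces y_32 = 1.
Now (~y_32) is unsatisfied and unit — conflict.
Either choice for y_11 ends in contradiction.
No assignment satisfies every clause.

No, unsatisfiable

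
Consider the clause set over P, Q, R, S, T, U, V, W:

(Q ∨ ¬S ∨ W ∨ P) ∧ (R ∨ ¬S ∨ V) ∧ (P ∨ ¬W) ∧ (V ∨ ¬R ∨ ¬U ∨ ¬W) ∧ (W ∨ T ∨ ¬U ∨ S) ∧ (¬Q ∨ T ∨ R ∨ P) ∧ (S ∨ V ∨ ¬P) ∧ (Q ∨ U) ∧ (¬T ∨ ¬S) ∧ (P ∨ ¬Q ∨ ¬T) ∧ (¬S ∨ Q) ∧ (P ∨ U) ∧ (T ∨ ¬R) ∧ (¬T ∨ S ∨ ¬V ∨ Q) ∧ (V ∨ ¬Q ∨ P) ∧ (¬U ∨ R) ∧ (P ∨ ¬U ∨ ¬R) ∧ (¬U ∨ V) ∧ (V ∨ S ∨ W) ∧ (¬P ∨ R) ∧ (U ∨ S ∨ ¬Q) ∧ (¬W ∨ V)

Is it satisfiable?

Try P = True.
Unit clause (R) forces R = True.
Unit clause (T) forces T = True.
Unit clause (¬S) forces S = False.
Unit clause (V) forces V = True.
Unit clause (Q) forces Q = True.
Unit clause (U) forces U = True.
No clause remains; W is free.
A satisfying assignment: P ↦ True; Q ↦ True; R ↦ True; S ↦ False; T ↦ True; U ↦ True; V ↦ True; W ↦ True.

Yes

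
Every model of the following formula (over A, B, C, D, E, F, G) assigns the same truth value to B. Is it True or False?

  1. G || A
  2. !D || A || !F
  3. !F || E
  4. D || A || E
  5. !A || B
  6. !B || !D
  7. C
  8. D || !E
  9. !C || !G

Suppose B = false.
Unit clause (!A) forces A = false.
Unit clause (G) forces G = true.
Unit clause (C) forces C = true.
But (!C) is also a unit clause — contradiction.
So every satisfying assignment has B = True.

True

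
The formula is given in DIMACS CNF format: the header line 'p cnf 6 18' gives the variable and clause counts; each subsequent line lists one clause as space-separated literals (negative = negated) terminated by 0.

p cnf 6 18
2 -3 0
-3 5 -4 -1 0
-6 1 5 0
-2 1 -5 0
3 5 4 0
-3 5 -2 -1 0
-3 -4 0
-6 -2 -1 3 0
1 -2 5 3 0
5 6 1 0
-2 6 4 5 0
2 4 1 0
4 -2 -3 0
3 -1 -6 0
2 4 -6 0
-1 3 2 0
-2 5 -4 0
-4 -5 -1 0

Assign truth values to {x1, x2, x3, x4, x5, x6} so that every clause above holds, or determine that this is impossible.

x1: False,  x2: False,  x3: False,  x4: True,  x5: True,  x6: True

Suppose x2 = False.
Unit clause (¬x3) forces x3 = False.
Unit clause (¬x1) forces x1 = False.
Unit clause (x4) forces x4 = True.
Suppose x6 = True.
Unit clause (x5) forces x5 = True.
This assignment satisfies each clause.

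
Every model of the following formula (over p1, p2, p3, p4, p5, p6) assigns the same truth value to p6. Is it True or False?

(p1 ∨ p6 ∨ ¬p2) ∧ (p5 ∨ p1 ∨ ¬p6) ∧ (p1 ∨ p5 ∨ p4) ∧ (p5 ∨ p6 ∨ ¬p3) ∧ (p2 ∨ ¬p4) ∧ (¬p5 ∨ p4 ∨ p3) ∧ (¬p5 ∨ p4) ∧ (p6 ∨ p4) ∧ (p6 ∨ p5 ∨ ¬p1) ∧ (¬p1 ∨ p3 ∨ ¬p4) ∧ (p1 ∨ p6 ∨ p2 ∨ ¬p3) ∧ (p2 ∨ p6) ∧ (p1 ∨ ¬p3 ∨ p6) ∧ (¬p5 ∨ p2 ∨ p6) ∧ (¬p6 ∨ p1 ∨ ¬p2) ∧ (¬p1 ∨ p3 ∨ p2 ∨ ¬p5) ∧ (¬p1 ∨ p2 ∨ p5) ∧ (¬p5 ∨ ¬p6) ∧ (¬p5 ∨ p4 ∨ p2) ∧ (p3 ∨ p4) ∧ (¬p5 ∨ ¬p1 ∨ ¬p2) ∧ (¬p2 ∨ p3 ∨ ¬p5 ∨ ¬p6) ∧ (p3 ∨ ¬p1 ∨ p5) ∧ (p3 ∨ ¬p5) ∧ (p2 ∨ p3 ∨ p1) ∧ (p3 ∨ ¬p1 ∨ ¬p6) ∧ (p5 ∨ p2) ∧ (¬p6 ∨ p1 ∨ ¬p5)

Suppose p6 = False.
Unit clause (p4) forces p4 = True.
Unit clause (p2) forces p2 = True.
Unit clause (p1) forces p1 = True.
Unit clause (p5) forces p5 = True.
But (¬p5) is also a unit clause — contradiction.
So every satisfying assignment has p6 = True.

True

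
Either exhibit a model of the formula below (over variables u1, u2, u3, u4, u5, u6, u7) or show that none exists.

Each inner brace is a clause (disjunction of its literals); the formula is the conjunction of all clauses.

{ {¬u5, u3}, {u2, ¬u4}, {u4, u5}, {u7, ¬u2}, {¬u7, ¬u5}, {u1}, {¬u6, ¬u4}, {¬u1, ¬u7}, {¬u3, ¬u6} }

u1: True,  u2: False,  u3: True,  u4: False,  u5: True,  u6: False,  u7: False

The clause (u1) is unit, so u1 = True.
The clause (¬u7) is unit, so u7 = False.
The clause (¬u2) is unit, so u2 = False.
The clause (¬u4) is unit, so u4 = False.
The clause (u5) is unit, so u5 = True.
The clause (u3) is unit, so u3 = True.
The clause (¬u6) is unit, so u6 = False.
This assignment satisfies each clause.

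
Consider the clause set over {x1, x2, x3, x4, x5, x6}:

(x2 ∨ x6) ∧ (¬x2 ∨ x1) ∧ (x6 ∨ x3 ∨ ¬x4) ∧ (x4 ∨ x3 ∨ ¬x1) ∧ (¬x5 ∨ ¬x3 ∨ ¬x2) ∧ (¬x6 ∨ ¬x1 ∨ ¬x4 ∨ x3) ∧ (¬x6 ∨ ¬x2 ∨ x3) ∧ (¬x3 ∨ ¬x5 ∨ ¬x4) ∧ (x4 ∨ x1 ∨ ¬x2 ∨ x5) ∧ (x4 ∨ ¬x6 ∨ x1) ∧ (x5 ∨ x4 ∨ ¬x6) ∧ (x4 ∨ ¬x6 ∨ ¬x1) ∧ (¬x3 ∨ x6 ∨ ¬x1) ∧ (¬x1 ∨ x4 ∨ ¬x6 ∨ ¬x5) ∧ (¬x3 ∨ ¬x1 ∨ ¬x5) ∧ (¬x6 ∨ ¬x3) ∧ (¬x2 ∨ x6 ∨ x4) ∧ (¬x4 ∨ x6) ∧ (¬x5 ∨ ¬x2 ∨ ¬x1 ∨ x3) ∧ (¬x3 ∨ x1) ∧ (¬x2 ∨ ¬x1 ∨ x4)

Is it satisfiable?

Yes

Try x2 = False.
From the singleton clause (x6), x6 = True.
From the singleton clause (¬x3), x3 = False.
Try x4 = True.
From the singleton clause (¬x1), x1 = False.
All clauses hold; x5 can take either value.
A satisfying assignment: x1=False,  x2=False,  x3=False,  x4=True,  x5=False,  x6=True.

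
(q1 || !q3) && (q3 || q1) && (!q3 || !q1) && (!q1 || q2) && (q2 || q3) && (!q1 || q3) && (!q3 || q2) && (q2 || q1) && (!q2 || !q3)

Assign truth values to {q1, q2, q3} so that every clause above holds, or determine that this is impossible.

Case q1 = true:
Unit clause (!q3) forces q3 = false.
But (q3) is also a unit clause — contradiction.
Undo q1 and try q1 = false.
Unit clause (!q3) forces q3 = false.
But (q3) is also a unit clause — contradiction.
Neither q1 = true nor q1 = false works.

UNSATISFIABLE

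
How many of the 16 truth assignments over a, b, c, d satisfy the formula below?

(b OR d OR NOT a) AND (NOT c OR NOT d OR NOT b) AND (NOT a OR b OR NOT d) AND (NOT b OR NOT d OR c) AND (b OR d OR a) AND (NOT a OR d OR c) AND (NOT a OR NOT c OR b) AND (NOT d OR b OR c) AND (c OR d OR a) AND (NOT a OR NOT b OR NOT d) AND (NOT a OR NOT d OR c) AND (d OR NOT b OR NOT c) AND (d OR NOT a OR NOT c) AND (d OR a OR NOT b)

There are 2^4 = 16 truth assignments over (a, b, c, d).
Split on b. With b = true, the clauses containing b are satisfied and NOT b drops from the rest; 0 of the 2^3 = 8 assignments to the other variables satisfy what remains.
With b = false, by the same count on the reduced clause set, 1 assignment works.
(One model: a=F, b=F, c=T, d=T.)
Total: 0 + 1 = 1.

1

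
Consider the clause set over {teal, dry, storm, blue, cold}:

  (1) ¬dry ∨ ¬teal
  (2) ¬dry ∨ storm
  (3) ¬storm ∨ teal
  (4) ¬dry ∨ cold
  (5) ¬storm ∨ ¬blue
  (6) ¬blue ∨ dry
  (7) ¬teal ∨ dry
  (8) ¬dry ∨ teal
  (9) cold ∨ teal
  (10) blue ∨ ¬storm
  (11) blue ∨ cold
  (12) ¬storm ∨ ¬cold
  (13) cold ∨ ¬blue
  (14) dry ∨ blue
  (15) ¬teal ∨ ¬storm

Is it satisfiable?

Branch on dry: set dry = False.
From the singleton clause (¬blue), blue = False.
Now (blue) is unsatisfied and unit — conflict.
So dry must be the other value — set dry = True.
From the singleton clause (¬teal), teal = False.
Now (teal) is unsatisfied and unit — conflict.
Neither dry = True nor dry = False works.
No assignment satisfies every clause.

No, unsatisfiable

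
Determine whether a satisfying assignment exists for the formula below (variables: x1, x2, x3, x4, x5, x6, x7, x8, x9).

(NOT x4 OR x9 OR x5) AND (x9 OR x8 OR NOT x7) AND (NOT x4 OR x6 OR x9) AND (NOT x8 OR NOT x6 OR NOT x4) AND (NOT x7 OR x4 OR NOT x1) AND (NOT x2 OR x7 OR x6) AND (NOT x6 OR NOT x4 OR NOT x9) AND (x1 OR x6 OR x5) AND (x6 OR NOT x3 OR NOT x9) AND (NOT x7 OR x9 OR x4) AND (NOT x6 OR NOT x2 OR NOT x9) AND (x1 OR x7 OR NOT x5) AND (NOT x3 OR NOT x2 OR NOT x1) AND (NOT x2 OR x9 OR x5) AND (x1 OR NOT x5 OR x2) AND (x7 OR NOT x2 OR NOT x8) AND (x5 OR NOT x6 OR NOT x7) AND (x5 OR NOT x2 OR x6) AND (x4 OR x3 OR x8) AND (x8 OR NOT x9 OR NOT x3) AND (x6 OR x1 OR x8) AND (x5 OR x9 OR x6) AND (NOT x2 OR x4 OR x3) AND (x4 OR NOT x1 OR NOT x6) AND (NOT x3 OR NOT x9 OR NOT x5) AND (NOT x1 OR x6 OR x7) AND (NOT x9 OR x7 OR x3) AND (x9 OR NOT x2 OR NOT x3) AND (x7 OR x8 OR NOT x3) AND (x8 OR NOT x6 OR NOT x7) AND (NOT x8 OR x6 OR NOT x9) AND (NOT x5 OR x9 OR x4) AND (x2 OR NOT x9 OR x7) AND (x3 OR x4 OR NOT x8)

Suppose x4 = true.
Suppose x9 = false.
(x5) alone gives x5 = true.
(x6) alone gives x6 = true.
(NOT x8) alone gives x8 = false.
(NOT x7) alone gives x7 = false.
(x1) alone gives x1 = true.
(NOT x3) alone gives x3 = false.
Every clause is now satisfied; x2 is unconstrained.
A satisfying assignment: x1: true; x2: true; x3: false; x4: true; x5: true; x6: true; x7: false; x8: false; x9: false.

Yes, satisfiable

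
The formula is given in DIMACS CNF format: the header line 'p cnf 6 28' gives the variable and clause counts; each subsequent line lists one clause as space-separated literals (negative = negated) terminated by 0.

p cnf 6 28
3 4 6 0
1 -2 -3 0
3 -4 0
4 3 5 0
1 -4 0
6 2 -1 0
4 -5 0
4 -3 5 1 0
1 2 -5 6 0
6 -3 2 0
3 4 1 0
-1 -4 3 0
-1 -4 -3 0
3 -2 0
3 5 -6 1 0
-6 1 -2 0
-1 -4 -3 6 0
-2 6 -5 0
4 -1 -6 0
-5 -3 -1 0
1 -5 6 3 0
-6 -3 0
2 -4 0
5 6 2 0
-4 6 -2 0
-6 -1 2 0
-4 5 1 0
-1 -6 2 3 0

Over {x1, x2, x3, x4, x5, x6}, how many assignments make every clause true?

1

There are 2^6 = 64 truth assignments over (x1, x2, x3, x4, x5, x6).
Split on x4. With x4 = True, the clauses containing x4 are satisfied and ¬x4 drops from the rest; 0 of the 2^5 = 32 assignments to the other variables satisfy what remains.
With x4 = False, by the same count on the reduced clause set, 1 assignment works.
Total: 0 + 1 = 1.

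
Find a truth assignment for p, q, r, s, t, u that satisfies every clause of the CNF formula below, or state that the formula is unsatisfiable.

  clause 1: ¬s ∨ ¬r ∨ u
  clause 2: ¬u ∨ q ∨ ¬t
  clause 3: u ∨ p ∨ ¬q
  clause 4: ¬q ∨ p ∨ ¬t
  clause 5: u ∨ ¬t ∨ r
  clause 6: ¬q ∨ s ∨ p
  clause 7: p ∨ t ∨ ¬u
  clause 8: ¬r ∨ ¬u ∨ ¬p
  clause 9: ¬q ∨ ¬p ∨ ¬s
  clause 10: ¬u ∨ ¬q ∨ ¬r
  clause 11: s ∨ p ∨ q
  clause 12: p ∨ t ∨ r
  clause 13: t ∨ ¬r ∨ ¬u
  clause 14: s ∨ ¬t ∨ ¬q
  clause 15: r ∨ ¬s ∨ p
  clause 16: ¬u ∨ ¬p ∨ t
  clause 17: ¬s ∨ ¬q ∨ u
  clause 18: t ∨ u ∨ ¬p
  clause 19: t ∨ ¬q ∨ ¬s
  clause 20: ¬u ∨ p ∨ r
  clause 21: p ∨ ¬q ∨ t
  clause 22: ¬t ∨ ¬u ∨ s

p: True, q: False, r: True, s: False, t: True, u: False

Case s = False:
Case q = False:
Unit clause (p) forces p = True.
Case u = False:
Unit clause (t) forces t = True.
Unit clause (r) forces r = True.
All clauses are satisfied.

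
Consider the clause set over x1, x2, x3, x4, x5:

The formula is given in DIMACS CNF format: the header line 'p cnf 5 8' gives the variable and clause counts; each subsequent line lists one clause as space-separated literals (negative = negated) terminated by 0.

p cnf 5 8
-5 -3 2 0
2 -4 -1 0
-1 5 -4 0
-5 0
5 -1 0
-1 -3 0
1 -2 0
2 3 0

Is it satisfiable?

Satisfiable

From the singleton clause (¬x5), x5 = False.
From the singleton clause (¬x1), x1 = False.
From the singleton clause (¬x2), x2 = False.
From the singleton clause (x3), x3 = True.
No clause remains; x4 is free.
A satisfying assignment: x1: False,  x2: False,  x3: True,  x4: False,  x5: False.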